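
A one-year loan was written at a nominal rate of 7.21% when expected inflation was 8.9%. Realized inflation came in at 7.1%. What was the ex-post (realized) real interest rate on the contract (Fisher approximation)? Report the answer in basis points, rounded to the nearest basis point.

Ex-post: 7.21% − 7.1% = 0.110%
So the realized real rate is 11 basis points.

11 basis points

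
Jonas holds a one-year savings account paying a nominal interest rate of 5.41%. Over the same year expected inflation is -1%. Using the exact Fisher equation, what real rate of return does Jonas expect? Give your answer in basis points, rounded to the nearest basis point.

1 + r = 1.05410 / 0.99000 = 1.064747
r = 1.064747 − 1 = 6.4747%, i.e. 647 basis points.

647 basis points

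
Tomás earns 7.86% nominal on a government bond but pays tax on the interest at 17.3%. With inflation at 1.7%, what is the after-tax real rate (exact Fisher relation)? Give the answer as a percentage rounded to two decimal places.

After-tax nominal return = 7.86% × (1 − 0.173) = 6.50022%.
1 + r = 1.0650022 / 1.01700 = 1.047200
After-tax real rate = 1.047200 − 1 → 4.72%.

4.72%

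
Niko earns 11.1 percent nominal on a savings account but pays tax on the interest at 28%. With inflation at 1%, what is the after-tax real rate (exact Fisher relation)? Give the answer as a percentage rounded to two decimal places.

After-tax nominal return = 11.1% × (1 − 0.28) = 7.9920%.
1 + r = 1.07992 / 1.01000 = 1.069228
After-tax real rate = 1.069228 − 1 → 6.92%.

6.92%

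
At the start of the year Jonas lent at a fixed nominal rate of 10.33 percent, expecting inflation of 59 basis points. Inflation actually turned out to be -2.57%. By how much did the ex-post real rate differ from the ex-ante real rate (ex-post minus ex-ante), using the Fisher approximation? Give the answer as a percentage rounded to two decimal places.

3.16%

Ex-ante: 10.33% − 0.59% = 9.740%
Ex-post: 10.33% − (-2.57%) = 12.900%
Difference (ex-post − ex-ante) = 3.1600% → 3.16%.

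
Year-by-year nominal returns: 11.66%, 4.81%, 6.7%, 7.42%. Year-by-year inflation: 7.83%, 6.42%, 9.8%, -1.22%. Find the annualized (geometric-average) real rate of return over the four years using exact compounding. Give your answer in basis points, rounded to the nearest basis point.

189 basis points

Nominal growth factor = 1.1166 × 1.0481 × 1.0670 × 1.0742 = 1.34137409
Price-level growth factor = 1.0783 × 1.0642 × 1.0980 × 0.9878 = 1.24461268
Real growth factor = 1.34137409 / 1.24461268 = 1.07774419
Annualized real rate = 1.07774419^(1/4) − 1 = 1.8894% → 189 basis points.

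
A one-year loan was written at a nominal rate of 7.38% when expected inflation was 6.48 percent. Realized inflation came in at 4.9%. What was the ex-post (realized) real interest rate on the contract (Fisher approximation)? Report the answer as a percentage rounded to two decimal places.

2.48%

Ex-post: 7.38% − 4.9% = 2.480%
So the realized real rate is 2.48%.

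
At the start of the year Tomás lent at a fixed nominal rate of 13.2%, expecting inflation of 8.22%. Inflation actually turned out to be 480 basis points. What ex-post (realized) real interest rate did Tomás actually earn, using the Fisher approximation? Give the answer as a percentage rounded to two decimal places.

8.40%

Ex-post: 13.2% − 4.8% = 8.400%
So the realized real rate is 8.40%.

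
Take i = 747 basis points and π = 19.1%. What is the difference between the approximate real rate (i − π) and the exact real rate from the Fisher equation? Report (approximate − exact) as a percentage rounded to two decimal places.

Approximate: r ≈ 7.470% − 19.100% = -11.6300%
Exact: (1 + 0.0747)/(1 + 0.1910) − 1 = -9.7649%
Error = -11.6300% − (-9.7649%) = -1.8651% → -1.87%.

-1.87%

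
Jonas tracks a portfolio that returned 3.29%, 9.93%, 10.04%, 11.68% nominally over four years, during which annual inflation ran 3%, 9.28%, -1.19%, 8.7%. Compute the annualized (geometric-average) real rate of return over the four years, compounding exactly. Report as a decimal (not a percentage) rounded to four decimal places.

0.0365

Compound the nominal returns: 1.0329 × 1.0993 × 1.1004 × 1.1168 = 1.39540570.
Compound inflation: 1.0300 × 1.0928 × 0.9881 × 1.0870 = 1.20895004.
Deflate: 1.39540570 / 1.20895004 = 1.15422942.
Annualized real rate = 1.15422942^(1/4) − 1 = 3.6509% → 0.0365.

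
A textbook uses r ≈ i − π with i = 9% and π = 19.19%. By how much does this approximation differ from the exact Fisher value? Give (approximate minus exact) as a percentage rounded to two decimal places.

-1.64%

Approximate: r ≈ 9.000% − 19.190% = -10.1900%
Exact: (1 + 0.0900)/(1 + 0.1919) − 1 = -8.5494%
Error = -10.1900% − (-8.5494%) = -1.6406% → -1.64%.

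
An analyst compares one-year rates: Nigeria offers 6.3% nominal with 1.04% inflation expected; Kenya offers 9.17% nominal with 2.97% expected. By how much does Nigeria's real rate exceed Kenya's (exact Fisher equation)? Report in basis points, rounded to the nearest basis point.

-82 basis points

Nigeria: (1 + 0.0630)/(1 + 0.0104) − 1 = 5.2059%
Kenya: (1 + 0.0917)/(1 + 0.0297) − 1 = 6.0212%
Differential = 5.2059% − 6.0212% = -0.8153% → -82 basis points.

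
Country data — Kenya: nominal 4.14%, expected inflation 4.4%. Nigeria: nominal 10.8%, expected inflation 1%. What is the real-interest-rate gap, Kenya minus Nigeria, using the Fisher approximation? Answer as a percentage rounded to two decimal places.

-10.06%

Kenya: 4.14% − 4.4% = -0.260%
Nigeria: 10.8% − 1% = 9.800%
Differential = -10.060% → -10.06%.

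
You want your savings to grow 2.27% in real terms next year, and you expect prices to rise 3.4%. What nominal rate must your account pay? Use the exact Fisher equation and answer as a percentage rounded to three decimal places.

(1 + i) = (1 + r)(1 + π) = 1.02270 × 1.03400 = 1.0574718
i = 1.0574718 − 1, so the required nominal rate is 5.747%.

5.747%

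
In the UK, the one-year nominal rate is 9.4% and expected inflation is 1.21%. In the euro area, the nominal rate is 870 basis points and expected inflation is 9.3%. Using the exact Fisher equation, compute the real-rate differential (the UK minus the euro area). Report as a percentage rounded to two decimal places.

8.64%

The UK: (1 + 0.0940)/(1 + 0.0121) − 1 = 8.0921%
The euro area: (1 + 0.0870)/(1 + 0.0930) − 1 = -0.5489%
Differential = 8.0921% − (-0.5489%) = 8.6410% → 8.64%.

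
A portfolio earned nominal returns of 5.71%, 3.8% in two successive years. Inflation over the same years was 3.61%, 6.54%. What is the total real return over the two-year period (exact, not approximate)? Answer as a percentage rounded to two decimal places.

Compound the nominal returns: 1.0571 × 1.0380 = 1.097270.
Compound inflation: 1.0361 × 1.0654 = 1.103861.
Deflate: 1.097270 / 1.103861 = 0.994029.
Total real return = 0.994029 − 1 → -0.60%.

-0.60%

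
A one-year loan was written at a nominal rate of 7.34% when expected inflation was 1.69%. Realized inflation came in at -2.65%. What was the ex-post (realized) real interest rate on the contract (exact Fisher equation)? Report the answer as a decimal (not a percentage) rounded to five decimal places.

Ex-post: (1 + 0.0734)/(1 − 0.0265) − 1 = 10.2619%
So the realized real rate is 0.10262.

0.10262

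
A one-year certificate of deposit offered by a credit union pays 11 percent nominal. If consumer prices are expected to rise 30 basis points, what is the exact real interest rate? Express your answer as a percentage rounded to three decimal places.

By the Fisher identity, 1 + r = (1 + i)/(1 + π).
1 + r = 1.11000 / 1.00300 = 1.106680
r = 1.106680 − 1 = 10.6680%, i.e. 10.668%.

10.668%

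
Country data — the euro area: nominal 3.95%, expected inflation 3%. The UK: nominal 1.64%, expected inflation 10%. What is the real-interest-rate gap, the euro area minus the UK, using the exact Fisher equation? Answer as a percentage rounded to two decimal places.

8.52%

The euro area: (1 + 0.0395)/(1 + 0.0300) − 1 = 0.9223%
The UK: (1 + 0.0164)/(1 + 0.1000) − 1 = -7.6000%
Differential = 0.9223% − (-7.6000%) = 8.5223% → 8.52%.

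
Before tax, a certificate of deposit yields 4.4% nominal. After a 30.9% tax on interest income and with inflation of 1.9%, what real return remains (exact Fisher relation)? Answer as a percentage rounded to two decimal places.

After-tax nominal return = 4.4% × (1 − 0.309) = 3.0404%.
1 + r = 1.030404 / 1.01900 = 1.011191
After-tax real rate = 1.011191 − 1 → 1.12%.

1.12%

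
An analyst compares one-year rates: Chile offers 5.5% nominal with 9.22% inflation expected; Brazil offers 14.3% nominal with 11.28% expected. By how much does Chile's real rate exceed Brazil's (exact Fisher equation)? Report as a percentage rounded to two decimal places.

-6.12%

Chile: (1 + 0.0550)/(1 + 0.0922) − 1 = -3.4060%
Brazil: (1 + 0.1430)/(1 + 0.1128) − 1 = 2.7139%
Differential = -3.4060% − 2.7139% = -6.1198% → -6.12%.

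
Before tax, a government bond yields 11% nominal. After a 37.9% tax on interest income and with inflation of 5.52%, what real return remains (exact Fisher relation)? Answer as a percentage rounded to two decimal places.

1.24%

After-tax nominal return = 11% × (1 − 0.379) = 6.8310%.
1 + r = 1.06831 / 1.05520 = 1.012424
After-tax real rate = 1.012424 − 1 → 1.24%.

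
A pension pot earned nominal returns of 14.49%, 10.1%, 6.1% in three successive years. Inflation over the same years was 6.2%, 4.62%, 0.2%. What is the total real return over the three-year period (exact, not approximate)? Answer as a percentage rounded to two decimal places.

20.13%

Compound the nominal returns: 1.1449 × 1.1010 × 1.0610 = 1.337428.
Compound inflation: 1.0620 × 1.0462 × 1.0020 = 1.113287.
Deflate: 1.337428 / 1.113287 = 1.201333.
Total real return = 1.201333 − 1 → 20.13%.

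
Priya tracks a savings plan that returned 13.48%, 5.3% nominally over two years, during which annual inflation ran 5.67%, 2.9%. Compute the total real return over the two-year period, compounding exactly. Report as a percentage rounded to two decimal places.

Nominal growth factor = 1.1348 × 1.0530 = 1.194944
Price-level growth factor = 1.0567 × 1.0290 = 1.087344
Real growth factor = 1.194944 / 1.087344 = 1.098957
Total real return = 1.098957 − 1 → 9.90%.

9.90%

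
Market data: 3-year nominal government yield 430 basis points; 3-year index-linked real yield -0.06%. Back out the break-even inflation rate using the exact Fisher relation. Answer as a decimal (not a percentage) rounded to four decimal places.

0.0436

(1 + π) = (1 + i)/(1 + r) = 1.04300 / 0.99940 = 1.043626
Break-even inflation = 1.043626 − 1 → 0.0436.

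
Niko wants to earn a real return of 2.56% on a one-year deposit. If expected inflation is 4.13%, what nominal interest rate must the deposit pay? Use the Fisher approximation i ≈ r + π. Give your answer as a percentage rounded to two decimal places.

i ≈ r + π = 2.56% + 4.13% = 6.69%.

6.69%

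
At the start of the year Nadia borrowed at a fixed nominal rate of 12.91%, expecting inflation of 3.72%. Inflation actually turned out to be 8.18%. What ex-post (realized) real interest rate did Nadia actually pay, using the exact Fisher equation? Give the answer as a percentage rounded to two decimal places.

4.37%

Ex-post: (1 + 0.1291)/(1 + 0.0818) − 1 = 4.3723%
So the realized real rate is 4.37%.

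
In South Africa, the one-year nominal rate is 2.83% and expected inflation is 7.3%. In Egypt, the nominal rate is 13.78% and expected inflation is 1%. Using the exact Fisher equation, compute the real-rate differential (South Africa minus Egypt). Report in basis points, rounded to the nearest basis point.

South Africa: (1 + 0.0283)/(1 + 0.0730) − 1 = -4.1659%
Egypt: (1 + 0.1378)/(1 + 0.0100) − 1 = 12.6535%
Differential = -4.1659% − 12.6535% = -16.8194% → -1682 basis points.

-1682 basis points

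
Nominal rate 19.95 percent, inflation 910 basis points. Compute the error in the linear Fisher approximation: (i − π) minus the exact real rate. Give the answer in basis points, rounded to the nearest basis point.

90 basis points

Approximate: r ≈ 19.950% − 9.100% = 10.8500%
Exact: (1 + 0.1995)/(1 + 0.0910) − 1 = 9.945005%
Error = 10.8500% − 9.945005% = 0.904995% → 90 basis points.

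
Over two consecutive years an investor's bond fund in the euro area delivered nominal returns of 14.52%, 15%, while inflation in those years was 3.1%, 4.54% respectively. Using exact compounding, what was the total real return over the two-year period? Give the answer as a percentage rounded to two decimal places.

Compound the nominal returns: 1.1452 × 1.1500 = 1.316980.
Compound inflation: 1.0310 × 1.0454 = 1.077807.
Deflate: 1.316980 / 1.077807 = 1.221907.
Total real return = 1.221907 − 1 → 22.19%.

22.19%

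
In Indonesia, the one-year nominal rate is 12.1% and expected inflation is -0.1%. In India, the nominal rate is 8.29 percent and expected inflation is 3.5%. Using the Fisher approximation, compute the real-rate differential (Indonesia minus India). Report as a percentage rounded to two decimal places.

7.41%

Indonesia: 12.1% − (-0.1%) = 12.200%
India: 8.29% − 3.5% = 4.790%
Differential = 7.410% → 7.41%.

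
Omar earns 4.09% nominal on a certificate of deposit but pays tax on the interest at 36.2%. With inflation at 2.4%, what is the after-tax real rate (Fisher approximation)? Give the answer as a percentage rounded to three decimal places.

After-tax nominal return = 4.09% × (1 − 0.362) = 2.60942%.
r ≈ 2.60942% − 2.4% → 0.209%.

0.209%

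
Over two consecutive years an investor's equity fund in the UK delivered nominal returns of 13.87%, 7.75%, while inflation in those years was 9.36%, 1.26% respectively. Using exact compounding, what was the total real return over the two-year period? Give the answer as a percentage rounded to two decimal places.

10.80%

Compound the nominal returns: 1.1387 × 1.0775 = 1.226949.
Compound inflation: 1.0936 × 1.0126 = 1.107379.
Deflate: 1.226949 / 1.107379 = 1.107976.
Total real return = 1.107976 − 1 → 10.80%.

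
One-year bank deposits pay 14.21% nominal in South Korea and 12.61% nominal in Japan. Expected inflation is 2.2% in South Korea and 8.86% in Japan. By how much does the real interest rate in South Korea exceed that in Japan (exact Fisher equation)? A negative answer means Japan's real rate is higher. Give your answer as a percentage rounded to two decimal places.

South Korea: (1 + 0.1421)/(1 + 0.0220) − 1 = 11.7515%
Japan: (1 + 0.1261)/(1 + 0.0886) − 1 = 3.4448%
Differential = 11.7515% − 3.4448% = 8.3067% → 8.31%.

8.31%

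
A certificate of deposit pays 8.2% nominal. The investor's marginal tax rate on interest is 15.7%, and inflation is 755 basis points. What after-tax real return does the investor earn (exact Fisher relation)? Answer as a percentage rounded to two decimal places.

After-tax nominal return = 8.2% × (1 − 0.157) = 6.9126%.
1 + r = 1.069126 / 1.07550 = 0.994073
After-tax real rate = 0.994073 − 1 → -0.59%.

-0.59%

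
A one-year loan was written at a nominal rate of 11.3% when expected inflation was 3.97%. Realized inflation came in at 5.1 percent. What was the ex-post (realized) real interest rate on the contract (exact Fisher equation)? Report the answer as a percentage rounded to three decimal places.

Ex-post: (1 + 0.1130)/(1 + 0.0510) − 1 = 5.8991%
So the realized real rate is 5.899%.

5.899%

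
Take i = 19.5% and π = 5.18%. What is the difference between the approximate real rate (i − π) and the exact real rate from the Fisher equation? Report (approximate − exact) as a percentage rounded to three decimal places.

Approximate: r ≈ 19.500% − 5.180% = 14.3200%
Exact: (1 + 0.1950)/(1 + 0.0518) − 1 = 13.6148%
Error = 14.3200% − 13.6148% = 0.7052% → 0.705%.

0.705%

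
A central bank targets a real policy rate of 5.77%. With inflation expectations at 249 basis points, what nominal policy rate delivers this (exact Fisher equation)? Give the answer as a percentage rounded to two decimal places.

8.40%

(1 + i) = (1 + r)(1 + π) = 1.05770 × 1.02490 = 1.08403673
i = 1.08403673 − 1, so the required nominal rate is 8.40%.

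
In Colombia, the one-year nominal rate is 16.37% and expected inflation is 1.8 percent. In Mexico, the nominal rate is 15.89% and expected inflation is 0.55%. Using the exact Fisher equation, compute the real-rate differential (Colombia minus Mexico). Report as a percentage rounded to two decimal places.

Colombia: (1 + 0.1637)/(1 + 0.0180) − 1 = 14.3124%
Mexico: (1 + 0.1589)/(1 + 0.0055) − 1 = 15.2561%
Differential = 14.3124% − 15.2561% = -0.9437% → -0.94%.

-0.94%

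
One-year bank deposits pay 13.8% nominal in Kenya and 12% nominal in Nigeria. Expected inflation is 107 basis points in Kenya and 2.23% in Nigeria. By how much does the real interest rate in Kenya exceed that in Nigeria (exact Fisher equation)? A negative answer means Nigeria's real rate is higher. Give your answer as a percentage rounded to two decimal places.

3.04%

Kenya: (1 + 0.1380)/(1 + 0.0107) − 1 = 12.5952%
Nigeria: (1 + 0.1200)/(1 + 0.0223) − 1 = 9.5569%
Differential = 12.5952% − 9.5569% = 3.0383% → 3.04%.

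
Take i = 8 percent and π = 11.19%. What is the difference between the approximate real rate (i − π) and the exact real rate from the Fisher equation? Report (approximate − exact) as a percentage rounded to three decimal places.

-0.321%

Approximate: r ≈ 8.000% − 11.190% = -3.1900%
Exact: (1 + 0.0800)/(1 + 0.1119) − 1 = -2.8690%
Error = -3.1900% − (-2.8690%) = -0.3210% → -0.321%.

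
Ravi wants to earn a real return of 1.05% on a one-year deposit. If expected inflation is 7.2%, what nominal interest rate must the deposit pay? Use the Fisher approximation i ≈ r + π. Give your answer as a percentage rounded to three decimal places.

8.250%

i ≈ r + π = 1.05% + 7.2% = 8.250%.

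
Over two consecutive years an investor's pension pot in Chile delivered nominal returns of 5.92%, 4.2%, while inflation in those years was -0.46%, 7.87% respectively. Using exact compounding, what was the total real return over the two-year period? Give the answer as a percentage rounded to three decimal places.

Nominal growth factor = 1.0592 × 1.0420 = 1.103686
Price-level growth factor = 0.9954 × 1.0787 = 1.073738
Real growth factor = 1.103686 / 1.073738 = 1.027892
Total real return = 1.027892 − 1 → 2.789%.

2.789%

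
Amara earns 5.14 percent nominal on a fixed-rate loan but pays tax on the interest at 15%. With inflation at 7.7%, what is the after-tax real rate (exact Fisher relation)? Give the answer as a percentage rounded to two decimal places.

After-tax nominal return = 5.14% × (1 − 0.15) = 4.3690%.
1 + r = 1.04369 / 1.07700 = 0.969071
After-tax real rate = 0.969071 − 1 → -3.09%.

-3.09%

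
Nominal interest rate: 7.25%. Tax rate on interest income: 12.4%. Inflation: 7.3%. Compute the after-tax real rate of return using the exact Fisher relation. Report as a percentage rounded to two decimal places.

After-tax nominal return = 7.25% × (1 − 0.124) = 6.3510%.
1 + r = 1.06351 / 1.07300 = 0.991156
After-tax real rate = 0.991156 − 1 → -0.88%.

-0.88%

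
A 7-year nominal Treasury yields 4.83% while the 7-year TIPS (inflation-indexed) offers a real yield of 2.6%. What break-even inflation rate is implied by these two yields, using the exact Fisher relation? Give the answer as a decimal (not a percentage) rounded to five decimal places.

0.02173

(1 + π) = (1 + i)/(1 + r) = 1.04830 / 1.02600 = 1.0217349
Break-even inflation = 1.0217349 − 1 → 0.02173.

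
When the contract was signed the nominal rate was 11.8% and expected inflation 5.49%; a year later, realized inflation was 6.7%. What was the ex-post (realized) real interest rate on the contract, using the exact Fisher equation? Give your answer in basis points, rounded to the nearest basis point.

478 basis points

Ex-post: (1 + 0.1180)/(1 + 0.0670) − 1 = 4.7798%
So the realized real rate is 478 basis points.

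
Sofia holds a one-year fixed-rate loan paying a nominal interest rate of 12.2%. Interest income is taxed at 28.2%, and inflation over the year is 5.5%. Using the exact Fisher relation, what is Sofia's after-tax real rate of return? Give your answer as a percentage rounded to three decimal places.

After-tax nominal return = 12.2% × (1 − 0.282) = 8.7596%.
1 + r = 1.087596 / 1.05500 = 1.030897
After-tax real rate = 1.030897 − 1 → 3.090%.

3.090%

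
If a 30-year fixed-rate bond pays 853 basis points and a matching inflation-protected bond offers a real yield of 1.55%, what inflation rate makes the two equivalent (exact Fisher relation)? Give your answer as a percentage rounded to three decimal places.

6.873%

(1 + π) = (1 + i)/(1 + r) = 1.08530 / 1.01550 = 1.0687346
Break-even inflation = 1.0687346 − 1 → 6.873%.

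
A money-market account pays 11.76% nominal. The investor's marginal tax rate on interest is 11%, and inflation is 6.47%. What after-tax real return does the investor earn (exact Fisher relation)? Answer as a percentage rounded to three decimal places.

3.754%

After-tax nominal return = 11.76% × (1 − 0.11) = 10.4664%.
1 + r = 1.104664 / 1.06470 = 1.0375355
After-tax real rate = 1.0375355 − 1 → 3.754%.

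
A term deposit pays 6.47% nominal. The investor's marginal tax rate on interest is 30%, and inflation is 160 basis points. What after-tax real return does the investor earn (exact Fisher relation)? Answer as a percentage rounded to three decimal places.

After-tax nominal return = 6.47% × (1 − 0.3) = 4.5290%.
1 + r = 1.04529 / 1.01600 = 1.028829
After-tax real rate = 1.028829 − 1 → 2.883%.

2.883%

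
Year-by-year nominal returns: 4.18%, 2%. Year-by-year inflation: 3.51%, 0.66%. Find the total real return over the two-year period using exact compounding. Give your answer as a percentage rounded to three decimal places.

Nominal growth factor = 1.0418 × 1.0200 = 1.062636
Price-level growth factor = 1.0351 × 1.0066 = 1.041932
Real growth factor = 1.062636 / 1.041932 = 1.019871
Total real return = 1.019871 − 1 → 1.987%.

1.987%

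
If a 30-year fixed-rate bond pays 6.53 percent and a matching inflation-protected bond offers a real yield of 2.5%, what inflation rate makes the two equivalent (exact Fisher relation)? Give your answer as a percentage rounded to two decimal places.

(1 + π) = (1 + i)/(1 + r) = 1.06530 / 1.02500 = 1.039317
Break-even inflation = 1.039317 − 1 → 3.93%.

3.93%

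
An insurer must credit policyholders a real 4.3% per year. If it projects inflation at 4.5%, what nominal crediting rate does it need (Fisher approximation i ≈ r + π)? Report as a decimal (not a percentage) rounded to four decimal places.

i ≈ r + π = 4.3% + 4.5% = 0.0880.

0.0880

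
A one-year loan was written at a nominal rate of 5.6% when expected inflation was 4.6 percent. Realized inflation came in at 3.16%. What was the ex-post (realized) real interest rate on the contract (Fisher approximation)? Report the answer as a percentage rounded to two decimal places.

Ex-post: 5.6% − 3.16% = 2.440%
So the realized real rate is 2.44%.

2.44%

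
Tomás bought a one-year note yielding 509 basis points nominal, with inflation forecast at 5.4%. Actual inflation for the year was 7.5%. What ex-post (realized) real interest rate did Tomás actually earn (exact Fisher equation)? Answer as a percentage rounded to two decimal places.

Ex-post: (1 + 0.0509)/(1 + 0.0750) − 1 = -2.2419%
So the realized real rate is -2.24%.

-2.24%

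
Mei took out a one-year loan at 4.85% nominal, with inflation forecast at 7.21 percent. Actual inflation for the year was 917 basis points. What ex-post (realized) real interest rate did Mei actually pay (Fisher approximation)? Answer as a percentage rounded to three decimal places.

-4.320%

Ex-post: 4.85% − 9.17% = -4.320%
So the realized real rate is -4.320%.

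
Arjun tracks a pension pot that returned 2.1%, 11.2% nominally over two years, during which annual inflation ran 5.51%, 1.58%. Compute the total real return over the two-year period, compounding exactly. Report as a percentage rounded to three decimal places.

5.932%

Nominal growth factor = 1.0210 × 1.1120 = 1.135352
Price-level growth factor = 1.0551 × 1.0158 = 1.071771
Real growth factor = 1.135352 / 1.071771 = 1.059324
Total real return = 1.059324 − 1 → 5.932%.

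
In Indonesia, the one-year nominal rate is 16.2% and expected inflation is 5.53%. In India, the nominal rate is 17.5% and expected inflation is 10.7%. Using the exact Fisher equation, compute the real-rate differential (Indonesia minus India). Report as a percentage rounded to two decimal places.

3.97%

Indonesia: (1 + 0.1620)/(1 + 0.0553) − 1 = 10.1109%
India: (1 + 0.1750)/(1 + 0.1070) − 1 = 6.1427%
Differential = 10.1109% − 6.1427% = 3.9681% → 3.97%.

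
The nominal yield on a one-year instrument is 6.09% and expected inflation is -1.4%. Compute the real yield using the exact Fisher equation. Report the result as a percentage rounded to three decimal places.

By the Fisher equation, 1 + r = (1 + i)/(1 + π).
1 + r = 1.06090 / 0.98600 = 1.075963
r = 1.075963 − 1 = 7.5963%, i.e. 7.596%.

7.596%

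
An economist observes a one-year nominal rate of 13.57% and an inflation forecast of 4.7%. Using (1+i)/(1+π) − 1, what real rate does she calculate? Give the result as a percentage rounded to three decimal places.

By the Fisher equation, 1 + r = (1 + i)/(1 + π).
1 + r = 1.13570 / 1.04700 = 1.084718
r = 1.084718 − 1 = 8.4718%, i.e. 8.472%.

8.472%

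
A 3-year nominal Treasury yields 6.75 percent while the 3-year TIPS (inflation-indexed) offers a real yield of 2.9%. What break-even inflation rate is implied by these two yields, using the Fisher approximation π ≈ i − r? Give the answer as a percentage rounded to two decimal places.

3.85%

π ≈ i − r = 6.75% − 2.9% → 3.85%.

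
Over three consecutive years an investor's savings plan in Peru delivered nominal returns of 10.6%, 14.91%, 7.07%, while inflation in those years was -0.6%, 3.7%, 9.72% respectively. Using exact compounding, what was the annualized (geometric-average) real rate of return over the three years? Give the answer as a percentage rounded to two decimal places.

6.36%

Nominal growth factor = 1.1060 × 1.1491 × 1.0707 = 1.36075756
Price-level growth factor = 0.9940 × 1.0370 × 1.0972 = 1.13096962
Real growth factor = 1.36075756 / 1.13096962 = 1.20317781
Annualized real rate = 1.20317781^(1/3) − 1 = 6.3596% → 6.36%.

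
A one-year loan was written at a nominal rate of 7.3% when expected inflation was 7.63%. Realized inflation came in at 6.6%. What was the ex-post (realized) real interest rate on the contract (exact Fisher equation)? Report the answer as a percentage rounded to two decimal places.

Ex-post: (1 + 0.0730)/(1 + 0.0660) − 1 = 0.6567%
So the realized real rate is 0.66%.

0.66%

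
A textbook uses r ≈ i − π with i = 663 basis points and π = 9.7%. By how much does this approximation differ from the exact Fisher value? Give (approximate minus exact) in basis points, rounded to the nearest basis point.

Approximate: r ≈ 6.630% − 9.700% = -3.0700%
Exact: (1 + 0.0663)/(1 + 0.0970) − 1 = -2.7985%
Error = -3.0700% − (-2.7985%) = -0.2715% → -27 basis points.

-27 basis points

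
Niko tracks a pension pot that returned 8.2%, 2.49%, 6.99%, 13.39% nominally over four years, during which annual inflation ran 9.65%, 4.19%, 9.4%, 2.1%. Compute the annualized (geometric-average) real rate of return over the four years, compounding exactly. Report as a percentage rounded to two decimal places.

1.33%

Nominal growth factor = 1.0820 × 1.0249 × 1.0699 × 1.1339 = 1.34532340
Price-level growth factor = 1.0965 × 1.0419 × 1.0940 × 1.0210 = 1.27607952
Real growth factor = 1.34532340 / 1.27607952 = 1.05426298
Annualized real rate = 1.05426298^(1/4) − 1 = 1.3298% → 1.33%.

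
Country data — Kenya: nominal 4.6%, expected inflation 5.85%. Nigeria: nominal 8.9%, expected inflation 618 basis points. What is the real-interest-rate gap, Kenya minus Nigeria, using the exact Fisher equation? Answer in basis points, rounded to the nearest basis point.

-374 basis points

Kenya: (1 + 0.0460)/(1 + 0.0585) − 1 = -1.1809%
Nigeria: (1 + 0.0890)/(1 + 0.0618) − 1 = 2.5617%
Differential = -1.1809% − 2.5617% = -3.7426% → -374 basis points.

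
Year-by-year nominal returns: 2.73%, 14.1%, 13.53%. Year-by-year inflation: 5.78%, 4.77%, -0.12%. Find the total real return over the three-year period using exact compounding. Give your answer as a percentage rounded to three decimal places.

Compound the nominal returns: 1.0273 × 1.1410 × 1.1353 = 1.330741.
Compound inflation: 1.0578 × 1.0477 × 0.9988 = 1.106927.
Deflate: 1.330741 / 1.106927 = 1.202194.
Total real return = 1.202194 − 1 → 20.219%.

20.219%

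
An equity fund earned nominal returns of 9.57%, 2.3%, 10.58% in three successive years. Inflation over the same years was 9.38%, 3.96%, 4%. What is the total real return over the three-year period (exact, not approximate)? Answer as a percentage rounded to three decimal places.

Nominal growth factor = 1.0957 × 1.0230 × 1.1058 = 1.239492
Price-level growth factor = 1.0938 × 1.0396 × 1.0400 = 1.182599
Real growth factor = 1.239492 / 1.182599 = 1.048109
Total real return = 1.048109 − 1 → 4.811%.

4.811%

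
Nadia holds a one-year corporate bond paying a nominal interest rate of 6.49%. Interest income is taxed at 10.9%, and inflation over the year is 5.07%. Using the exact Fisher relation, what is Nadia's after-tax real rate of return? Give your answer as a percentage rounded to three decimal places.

After-tax nominal return = 6.49% × (1 − 0.109) = 5.78259%.
1 + r = 1.0578259 / 1.05070 = 1.006782
After-tax real rate = 1.006782 − 1 → 0.678%.

0.678%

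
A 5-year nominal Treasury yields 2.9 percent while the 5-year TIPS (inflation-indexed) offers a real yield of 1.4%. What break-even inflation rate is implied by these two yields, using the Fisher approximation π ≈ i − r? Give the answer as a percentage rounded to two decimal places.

1.50%

π ≈ i − r = 2.9% − 1.4% → 1.50%.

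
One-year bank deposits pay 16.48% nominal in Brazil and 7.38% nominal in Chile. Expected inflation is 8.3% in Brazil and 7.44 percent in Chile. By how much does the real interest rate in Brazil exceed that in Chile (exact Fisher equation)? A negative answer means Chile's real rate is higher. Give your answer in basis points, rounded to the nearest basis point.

761 basis points

Brazil: (1 + 0.1648)/(1 + 0.0830) − 1 = 7.5531%
Chile: (1 + 0.0738)/(1 + 0.0744) − 1 = -0.0558%
Differential = 7.5531% − (-0.0558%) = 7.6089% → 761 basis points.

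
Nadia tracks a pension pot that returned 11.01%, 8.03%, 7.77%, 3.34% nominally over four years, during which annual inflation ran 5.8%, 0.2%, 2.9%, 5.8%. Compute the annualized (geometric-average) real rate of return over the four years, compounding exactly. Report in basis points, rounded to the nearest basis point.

372 basis points

Compound the nominal returns: 1.1101 × 1.0803 × 1.0777 × 1.0334 = 1.33558895.
Compound inflation: 1.0580 × 1.0020 × 1.0290 × 1.0580 = 1.15412921.
Deflate: 1.33558895 / 1.15412921 = 1.15722654.
Annualized real rate = 1.15722654^(1/4) − 1 = 3.7181% → 372 basis points.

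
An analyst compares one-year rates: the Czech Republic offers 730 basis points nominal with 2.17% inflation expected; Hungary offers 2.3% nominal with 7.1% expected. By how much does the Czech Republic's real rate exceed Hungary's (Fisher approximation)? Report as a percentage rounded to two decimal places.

9.93%

The Czech Republic: 7.3% − 2.17% = 5.130%
Hungary: 2.3% − 7.1% = -4.800%
Differential = 9.930% → 9.93%.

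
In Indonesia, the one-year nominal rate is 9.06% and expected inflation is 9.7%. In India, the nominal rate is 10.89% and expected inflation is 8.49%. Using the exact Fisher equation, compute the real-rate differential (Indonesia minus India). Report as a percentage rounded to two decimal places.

-2.80%

Indonesia: (1 + 0.0906)/(1 + 0.0970) − 1 = -0.5834%
India: (1 + 0.1089)/(1 + 0.0849) − 1 = 2.2122%
Differential = -0.5834% − 2.2122% = -2.7956% → -2.80%.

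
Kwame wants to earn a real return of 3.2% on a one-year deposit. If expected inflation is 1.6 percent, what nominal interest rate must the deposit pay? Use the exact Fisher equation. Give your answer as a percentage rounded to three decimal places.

4.851%

(1 + i) = (1 + r)(1 + π) = 1.03200 × 1.01600 = 1.048512
i = 1.048512 − 1, so the required nominal rate is 4.851%.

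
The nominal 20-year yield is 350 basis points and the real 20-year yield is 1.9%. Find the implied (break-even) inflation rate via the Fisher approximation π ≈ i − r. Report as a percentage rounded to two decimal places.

1.60%

π ≈ i − r = 3.5% − 1.9% → 1.60%.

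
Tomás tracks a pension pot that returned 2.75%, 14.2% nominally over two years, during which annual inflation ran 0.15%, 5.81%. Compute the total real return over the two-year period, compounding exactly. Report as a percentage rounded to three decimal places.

Nominal growth factor = 1.0275 × 1.1420 = 1.173405
Price-level growth factor = 1.0015 × 1.0581 = 1.059687
Real growth factor = 1.173405 / 1.059687 = 1.107313
Total real return = 1.107313 − 1 → 10.731%.

10.731%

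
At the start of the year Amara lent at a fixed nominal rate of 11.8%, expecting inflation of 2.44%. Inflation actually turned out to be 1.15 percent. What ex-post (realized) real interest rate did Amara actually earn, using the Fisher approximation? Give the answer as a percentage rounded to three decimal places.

Ex-post: 11.8% − 1.15% = 10.650%
So the realized real rate is 10.650%.

10.650%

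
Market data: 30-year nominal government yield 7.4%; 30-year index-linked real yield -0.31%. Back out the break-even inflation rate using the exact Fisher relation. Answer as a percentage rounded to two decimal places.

(1 + π) = (1 + i)/(1 + r) = 1.07400 / 0.99690 = 1.077340
Break-even inflation = 1.077340 − 1 → 7.73%.

7.73%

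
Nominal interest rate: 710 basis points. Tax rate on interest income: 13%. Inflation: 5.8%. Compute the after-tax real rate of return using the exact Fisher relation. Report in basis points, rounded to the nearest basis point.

36 basis points

After-tax nominal return = 7.1% × (1 − 0.13) = 6.1770%.
1 + r = 1.06177 / 1.05800 = 1.003563
After-tax real rate = 1.003563 − 1 → 36 basis points.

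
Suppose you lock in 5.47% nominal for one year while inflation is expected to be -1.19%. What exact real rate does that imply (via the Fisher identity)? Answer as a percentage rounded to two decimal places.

1 + r = 1.05470 / 0.98810 = 1.067402
r = 1.067402 − 1 = 6.7402%, i.e. 6.74%.

6.74%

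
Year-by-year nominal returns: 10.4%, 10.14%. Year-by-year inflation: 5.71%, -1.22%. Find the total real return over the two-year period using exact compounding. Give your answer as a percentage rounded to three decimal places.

16.447%

Nominal growth factor = 1.1040 × 1.1014 = 1.215946
Price-level growth factor = 1.0571 × 0.9878 = 1.044203
Real growth factor = 1.215946 / 1.044203 = 1.164472
Total real return = 1.164472 − 1 → 16.447%.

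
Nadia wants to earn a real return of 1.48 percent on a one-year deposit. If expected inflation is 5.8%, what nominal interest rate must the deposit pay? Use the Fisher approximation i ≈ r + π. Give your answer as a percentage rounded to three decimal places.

7.280%

i ≈ r + π = 1.48% + 5.8% = 7.280%.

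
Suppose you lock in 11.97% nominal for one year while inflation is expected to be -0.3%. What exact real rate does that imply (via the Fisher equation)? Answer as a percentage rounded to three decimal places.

12.307%

By the Fisher equation, 1 + r = (1 + i)/(1 + π).
1 + r = 1.11970 / 0.99700 = 1.123069
r = 1.123069 − 1 = 12.3069%, i.e. 12.307%.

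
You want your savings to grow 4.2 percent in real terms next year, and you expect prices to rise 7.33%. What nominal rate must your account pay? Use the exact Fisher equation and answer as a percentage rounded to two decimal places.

(1 + i) = (1 + r)(1 + π) = 1.04200 × 1.07330 = 1.1183786
i = 1.1183786 − 1, so the required nominal rate is 11.84%.

11.84%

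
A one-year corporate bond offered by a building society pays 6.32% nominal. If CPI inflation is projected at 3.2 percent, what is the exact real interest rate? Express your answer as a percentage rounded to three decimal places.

1 + r = 1.06320 / 1.03200 = 1.030233
r = 1.030233 − 1 = 3.0233%, i.e. 3.023%.

3.023%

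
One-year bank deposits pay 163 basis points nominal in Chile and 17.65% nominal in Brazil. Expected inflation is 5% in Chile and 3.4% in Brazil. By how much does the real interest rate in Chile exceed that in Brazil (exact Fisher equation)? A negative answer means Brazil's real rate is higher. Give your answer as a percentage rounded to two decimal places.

-16.99%

Chile: (1 + 0.0163)/(1 + 0.0500) − 1 = -3.2095%
Brazil: (1 + 0.1765)/(1 + 0.0340) − 1 = 13.7814%
Differential = -3.2095% − 13.7814% = -16.9910% → -16.99%.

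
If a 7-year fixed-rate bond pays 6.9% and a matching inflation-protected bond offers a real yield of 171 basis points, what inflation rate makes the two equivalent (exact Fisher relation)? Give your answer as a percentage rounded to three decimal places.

(1 + π) = (1 + i)/(1 + r) = 1.06900 / 1.01710 = 1.051027
Break-even inflation = 1.051027 − 1 → 5.103%.

5.103%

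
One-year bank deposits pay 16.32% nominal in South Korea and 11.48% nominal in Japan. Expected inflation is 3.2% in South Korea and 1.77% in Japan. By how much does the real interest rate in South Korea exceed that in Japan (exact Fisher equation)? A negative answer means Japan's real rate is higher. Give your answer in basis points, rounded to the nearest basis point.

317 basis points

South Korea: (1 + 0.1632)/(1 + 0.0320) − 1 = 12.7132%
Japan: (1 + 0.1148)/(1 + 0.0177) − 1 = 9.5411%
Differential = 12.7132% − 9.5411% = 3.1721% → 317 basis points.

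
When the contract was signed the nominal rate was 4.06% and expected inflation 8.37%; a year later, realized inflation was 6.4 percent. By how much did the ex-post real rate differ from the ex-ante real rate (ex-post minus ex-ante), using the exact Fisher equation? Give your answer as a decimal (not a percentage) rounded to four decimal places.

0.0178

Ex-ante: (1 + 0.0406)/(1 + 0.0837) − 1 = -3.9771%
Ex-post: (1 + 0.0406)/(1 + 0.0640) − 1 = -2.1992%
Difference (ex-post − ex-ante) = 1.7779% → 0.0178.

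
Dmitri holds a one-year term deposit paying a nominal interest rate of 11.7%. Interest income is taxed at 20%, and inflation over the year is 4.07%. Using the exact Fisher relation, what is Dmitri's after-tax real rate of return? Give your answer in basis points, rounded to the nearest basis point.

After-tax nominal return = 11.7% × (1 − 0.2) = 9.3600%.
1 + r = 1.09360 / 1.04070 = 1.050831
After-tax real rate = 1.050831 − 1 → 508 basis points.

508 basis points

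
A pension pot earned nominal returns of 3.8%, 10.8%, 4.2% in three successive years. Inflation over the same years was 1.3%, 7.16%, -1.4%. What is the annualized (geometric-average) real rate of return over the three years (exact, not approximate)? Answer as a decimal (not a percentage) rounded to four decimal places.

0.0384

Compound the nominal returns: 1.0380 × 1.1080 × 1.0420 = 1.19840837.
Compound inflation: 1.0130 × 1.0716 × 0.9860 = 1.07033337.
Deflate: 1.19840837 / 1.07033337 = 1.11965898.
Annualized real rate = 1.11965898^(1/3) − 1 = 3.8393% → 0.0384.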